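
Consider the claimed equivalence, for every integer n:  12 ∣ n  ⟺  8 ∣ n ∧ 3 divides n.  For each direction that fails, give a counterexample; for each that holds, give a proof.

[⇒] This fails: take n = 12. Certainly 12 ∣ 12, but 8 ∤ 12.

[⇐] Suppose 8 ∣ n and 3 ∣ n. Any common multiple of 8 and 3 is a multiple of their lcm; here gcd(8, 3) = 1, so lcm(8, 3) = 8·3 = 24, so 24 ∣ n. Since 12 ∣ 24, it follows that 12 ∣ n.

(⇒) fails; (⇐) holds.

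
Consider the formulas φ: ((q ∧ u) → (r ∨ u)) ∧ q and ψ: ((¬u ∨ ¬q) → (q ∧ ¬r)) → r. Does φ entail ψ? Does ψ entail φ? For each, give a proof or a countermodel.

Both directions fail.

(⟹) This fails. Under u = F, q = T, r = F, the left side is true but the right side is false.

(⟸) This fails. Under u = F, q = F, r = F, the left side is false but the right side is true.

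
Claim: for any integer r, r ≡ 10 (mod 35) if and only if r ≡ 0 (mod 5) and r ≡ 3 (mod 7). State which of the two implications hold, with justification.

Both implications hold.

(→) Suppose r ≡ 10 (mod 35); write r = 35j + 10. Since 5 ∣ 35, reducing mod 5 gives r ≡ 10 ≡ 0 (mod 5); since 7 ∣ 35, reducing mod 7 gives r ≡ 10 ≡ 3 (mod 7).

(←) Conversely, if r ≡ 0 (mod 5) and r ≡ 3 (mod 7), then by the Chinese remainder theorem r ≡ 10 (mod 35). This is exactly r ≡ 10 (mod 35).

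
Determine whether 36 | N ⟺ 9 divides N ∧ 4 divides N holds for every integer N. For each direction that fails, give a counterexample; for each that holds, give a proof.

Forward direction. If 36 ∣ N, write N = 36q. Since 36 = 4·9, N = 9·(4q), so 9 ∣ N; and since 36 = 9·4, N = 4·(9q), so 4 ∣ N.

Converse. Suppose 9 ∣ N and 4 ∣ N. Any common multiple of 9 and 4 is a multiple of their lcm; here gcd(9, 4) = 1, so lcm(9, 4) = 9·4 = 36, so 36 ∣ N.

The biconditional holds.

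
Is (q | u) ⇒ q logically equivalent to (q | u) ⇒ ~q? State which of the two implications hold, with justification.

(⇒) fails and (⇐) fails.

(→) This fails. Under u = F, q = T, the left side is true but the right side is false.

(←) This fails. Under u = T, q = F, the left side is false but the right side is true.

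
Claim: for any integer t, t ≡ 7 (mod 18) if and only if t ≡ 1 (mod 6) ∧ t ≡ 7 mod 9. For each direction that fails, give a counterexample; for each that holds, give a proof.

Equivalent; both directions hold.

(⇒) Suppose t ≡ 7 (mod 18); write t = 18j + 7. Since 6 ∣ 18, reducing mod 6 gives t ≡ 7 ≡ 1 (mod 6); since 9 ∣ 18, reducing mod 9 gives t ≡ 7 (mod 9).

(⇐) Conversely, if t ≡ 1 (mod 6) and t ≡ 7 (mod 9), then by the Chinese remainder theorem t ≡ 7 (mod 18). This is exactly t ≡ 7 (mod 18).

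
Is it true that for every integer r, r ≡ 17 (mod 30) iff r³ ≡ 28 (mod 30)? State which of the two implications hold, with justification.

[⇒] This fails: take r = 17. Then 17 ≡ 17 (mod 30), but 17³ = 4913 ≡ 23 (mod 30), not 28.

[⇐] This fails: take r = 22. Then 22³ = 10648 ≡ 28 (mod 30), yet 22 ≡ 22 (mod 30), not 17.

(⇒) fails and (⇐) fails.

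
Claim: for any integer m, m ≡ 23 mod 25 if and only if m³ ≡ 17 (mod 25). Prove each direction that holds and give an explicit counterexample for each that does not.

Converse. Suppose m³ ≡ 17 (mod 25). The only residue r in {0, …, 24} with r³ ≡ 17 (mod 25) is r = 23, so m ≡ 23 (mod 25).

Forward direction. Suppose m ≡ 23 mod 25. Write m = 25j + 23. Then (25j + 23)³ = 15625j³ + 43125j² + 39675j + 12167 = 25(625j³ + 1725j² + 1587j + 486) + 17, so m³ ≡ 17 (mod 25).

Both implications hold.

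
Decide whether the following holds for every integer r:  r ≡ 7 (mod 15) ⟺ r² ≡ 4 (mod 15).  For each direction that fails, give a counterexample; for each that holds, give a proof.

(⇒) holds; (⇐) fails.

(⟹) Suppose r ≡ 7 (mod 15). Write r = 15j + 7. Then (15j + 7)² = 225j² + 210j + 49 = 15(15j² + 14j + 3) + 4, so r² ≡ 4 (mod 15).

(⟸) This fails: take r = 2. Then 2² = 4 ≡ 4 (mod 15), yet 2 ≡ 2 (mod 15), not 7.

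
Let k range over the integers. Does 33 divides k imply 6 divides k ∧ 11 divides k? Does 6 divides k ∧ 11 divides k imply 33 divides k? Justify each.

Only the reverse direction holds.

(⇒) This fails: take k = 33. Certainly 33 ∣ 33, but 6 ∤ 33.

(⇐) Suppose 6 ∣ k and 11 ∣ k. Any common multiple of 6 and 11 is a multiple of their lcm; here gcd(6, 11) = 1, so lcm(6, 11) = 6·11 = 66, so 66 ∣ k. Since 33 ∣ 66, it follows that 33 ∣ k.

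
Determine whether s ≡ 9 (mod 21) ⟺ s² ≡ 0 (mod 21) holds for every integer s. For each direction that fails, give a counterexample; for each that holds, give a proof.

(⇒) This fails: take s = 9. Then 9 ≡ 9 (mod 21), but 9² = 81 ≡ 18 (mod 21), not 0.

(⇐) This fails: take s = 0. Then 0² = 0 ≡ 0 (mod 21), yet 0 ≡ 0 (mod 21), not 9.

Neither implication holds.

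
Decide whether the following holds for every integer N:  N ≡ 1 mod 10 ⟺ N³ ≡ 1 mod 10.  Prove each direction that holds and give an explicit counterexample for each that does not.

(→) Suppose N ≡ 1 mod 10. Write N = 10j + 1. Then (10j + 1)³ = 1000j³ + 300j² + 30j + 1 = 10(100j³ + 30j² + 3j) + 1, so N³ ≡ 1 (mod 10).

(←) Conversely, suppose N³ ≡ 1 (mod 10). The only residue r in {0, …, 9} with r³ ≡ 1 (mod 10) is r = 1, so N ≡ 1 (mod 10).

Both directions hold; the statement is true.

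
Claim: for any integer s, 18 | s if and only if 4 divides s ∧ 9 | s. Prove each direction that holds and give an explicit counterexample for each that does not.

Only the reverse direction holds.

(→) This fails: take s = 18. Certainly 18 ∣ 18, but 4 ∤ 18.

(←) Suppose 4 ∣ s and 9 ∣ s. Any common multiple of 4 and 9 is a multiple of their lcm; here gcd(4, 9) = 1, so lcm(4, 9) = 4·9 = 36, so 36 ∣ s. Since 18 ∣ 36, it follows that 18 ∣ s.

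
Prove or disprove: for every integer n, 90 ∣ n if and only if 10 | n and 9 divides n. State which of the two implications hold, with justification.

Equivalent; both directions hold.

[⇐] Suppose 10 ∣ n and 9 ∣ n. Any common multiple of 10 and 9 is a multiple of their lcm; here gcd(10, 9) = 1, so lcm(10, 9) = 10·9 = 90, so 90 ∣ n.

[⇒] If 90 ∣ n, write n = 90q. Since 90 = 9·10, n = 10·(9q), so 10 ∣ n; and since 90 = 10·9, n = 9·(10q), so 9 ∣ n.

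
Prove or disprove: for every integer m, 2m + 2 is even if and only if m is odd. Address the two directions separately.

(⇒) This fails: take m = 2. Then 2m + 2 = 6, which is even, yet m = 2 is even, not odd.

(⇐) Suppose m is odd. Since 2 is even, 2m is even for every m, so 2m + 2 has the same parity as 2, which is even. Hence 2m + 2 is even.

Only the reverse direction holds.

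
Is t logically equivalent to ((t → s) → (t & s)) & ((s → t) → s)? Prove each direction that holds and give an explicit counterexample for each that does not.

Forward direction. This fails. Under s = F, t = T, the left side is true but the right side is false.

Converse. Assume the antecedent. If s is true, the antecedent forces (s = T, t = T), and t holds there. If s is false, the antecedent cannot hold. Either way t holds.

(⇒) fails; (⇐) holds.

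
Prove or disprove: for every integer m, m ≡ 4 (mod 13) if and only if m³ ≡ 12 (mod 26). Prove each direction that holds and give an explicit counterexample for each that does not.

Neither direction holds.

(⟹) This fails: take m = 17. Then 17 ≡ 4 (mod 13), but 17³ = 4913 ≡ 25 (mod 26), not 12.

(⟸) This fails: take m = 10. Then 10³ = 1000 ≡ 12 (mod 26), yet 10 ≡ 10 (mod 13), not 4.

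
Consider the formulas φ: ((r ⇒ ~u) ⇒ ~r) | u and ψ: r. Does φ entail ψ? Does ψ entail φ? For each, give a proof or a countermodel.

(⇒) fails and (⇐) fails.

Forward direction. This fails. Under r = F, u = F, the left side is true but the right side is false.

Converse. This fails. Under r = T, u = F, the left side is false but the right side is true.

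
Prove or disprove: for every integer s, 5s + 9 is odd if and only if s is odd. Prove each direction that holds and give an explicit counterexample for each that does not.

(→) This fails: s = 2 gives 5s + 9 = 19, which is odd, but 2 is even, not odd.

(←) This also fails: s = 1 is odd, but 5s + 9 = 14 is even, not odd.

Neither direction holds.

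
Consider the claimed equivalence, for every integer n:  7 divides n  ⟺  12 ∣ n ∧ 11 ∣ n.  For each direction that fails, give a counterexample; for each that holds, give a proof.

Forward direction. This fails: take n = 7. Certainly 7 ∣ 7, but 12 ∤ 7.

Converse. This fails: take n = 132. Both 12 ∣ 132 and 11 ∣ 132, yet 132 is not a multiple of 7 (since 132 = 18·7 + 6), so 7 ∤ 132.

(⇒) fails and (⇐) fails.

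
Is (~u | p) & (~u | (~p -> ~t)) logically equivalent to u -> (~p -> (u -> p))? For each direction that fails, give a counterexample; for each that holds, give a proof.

(⟸) Assume the antecedent. If p is true, (~u | p) & (~u | (~p -> ~t)) reduces to true regardless of the other variables. If p is false, the antecedent forces (p = F, u = F, t = F) or (p = F, u = F, t = T), and (~u | p) & (~u | (~p -> ~t)) holds there. Either way (~u | p) & (~u | (~p -> ~t)) holds.

(⟹) Assume the antecedent. If p is true, u -> (~p -> (u -> p)) reduces to true regardless of the other variables. If p is false, the antecedent forces (p = F, u = F, t = F) or (p = F, u = F, t = T), and u -> (~p -> (u -> p)) holds there. Either way u -> (~p -> (u -> p)) holds.

Both directions hold.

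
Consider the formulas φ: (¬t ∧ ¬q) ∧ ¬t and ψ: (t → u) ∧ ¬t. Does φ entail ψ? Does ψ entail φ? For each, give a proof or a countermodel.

(⇒) Assume the antecedent. If t is true, the antecedent cannot hold. If t is false, (t → u) ∧ ¬t reduces to true regardless of the other variables. Either way (t → u) ∧ ¬t holds.

(⇐) This fails. Under t = F, u = F, q = T, the left side is false but the right side is true.

Only the forward direction holds.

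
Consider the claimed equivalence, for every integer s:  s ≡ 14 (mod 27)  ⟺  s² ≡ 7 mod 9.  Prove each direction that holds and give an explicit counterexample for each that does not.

(⇒) Suppose s ≡ 14 (mod 27). Then s² ≡ 14² = 196 (mod 27), and since 9 ∣ 27, also s² ≡ 7 (mod 9).

(⇐) This fails: take s = 4. Then 4² = 16 ≡ 7 (mod 9), yet 4 ≡ 4 (mod 27), not 14.

Only the forward implication holds.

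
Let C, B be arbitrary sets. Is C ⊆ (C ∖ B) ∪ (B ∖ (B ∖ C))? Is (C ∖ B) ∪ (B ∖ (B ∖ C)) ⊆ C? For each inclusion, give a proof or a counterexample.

Both inclusions hold; the sets are equal.

(⟸) Let x ∈ (C ∖ B) ∪ (B ∖ (B ∖ C)). Then either x ∈ C and x ∉ B; or x ∈ C ∩ B. In each case x ∈ C, so (C ∖ B) ∪ (B ∖ (B ∖ C)) ⊆ C.

(⟹) Let x ∈ C. Then either x ∈ C and x ∉ B; or x ∈ C ∩ B. In each case x ∈ (C ∖ B) ∪ (B ∖ (B ∖ C)), so C ⊆ (C ∖ B) ∪ (B ∖ (B ∖ C)).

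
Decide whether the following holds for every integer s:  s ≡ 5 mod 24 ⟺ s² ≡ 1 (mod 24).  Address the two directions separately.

[⇒] Suppose s ≡ 5 mod 24. Write s = 24j + 5. Then (24j + 5)² = 576j² + 240j + 25 = 24(24j² + 10j + 1) + 1, so s² ≡ 1 (mod 24).

[⇐] This fails: take s = 1. Then 1² = 1 ≡ 1 (mod 24), yet 1 ≡ 1 (mod 24), not 5.

The forward direction holds; the converse fails.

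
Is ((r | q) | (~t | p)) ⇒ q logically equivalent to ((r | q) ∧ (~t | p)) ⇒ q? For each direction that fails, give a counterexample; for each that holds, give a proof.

Forward direction. Assume the antecedent. If q is true, ((r | q) ∧ (~t | p)) ⇒ q reduces to true regardless of the other variables. If q is false, the antecedent forces (q = F, p = F, t = T, r = F), and ((r | q) ∧ (~t | p)) ⇒ q holds there. Either way ((r | q) ∧ (~t | p)) ⇒ q holds.

Converse. This fails. Under q = F, p = F, t = F, r = F, the left side is false but the right side is true.

The forward direction holds; the converse fails.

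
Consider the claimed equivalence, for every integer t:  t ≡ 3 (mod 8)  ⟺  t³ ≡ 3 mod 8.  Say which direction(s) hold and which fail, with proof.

(⇒) Suppose t ≡ 3 (mod 8). Write t = 8j + 3. Then (8j + 3)³ = 512j³ + 576j² + 216j + 27 = 8(64j³ + 72j² + 27j + 3) + 3, so t³ ≡ 3 (mod 8).

(⇐) For the converse, argue contrapositively. If t ≢ 3 (mod 8), then t is congruent to one of 0, 1, 2, 4, 5, 6, 7 modulo 8, and these give t³ ≡ 0, 1, 0, 0, 5, 0, 7 respectively — never 3.

Both directions hold; the statement is true.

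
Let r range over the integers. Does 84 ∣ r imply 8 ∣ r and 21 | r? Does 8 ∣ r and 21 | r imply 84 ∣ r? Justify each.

(⇒) fails; (⇐) holds.

Forward direction. This fails: take r = 84. Certainly 84 ∣ 84, but 8 ∤ 84.

Converse. Suppose 8 ∣ r and 21 ∣ r. Any common multiple of 8 and 21 is a multiple of their lcm; here gcd(8, 21) = 1, so lcm(8, 21) = 8·21 = 168, so 168 ∣ r. Since 84 ∣ 168, it follows that 84 ∣ r.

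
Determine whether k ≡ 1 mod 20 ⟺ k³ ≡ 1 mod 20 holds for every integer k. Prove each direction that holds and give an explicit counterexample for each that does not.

Both implications hold.

Converse. Suppose k³ ≡ 1 (mod 20). The only residue r in {0, …, 19} with r³ ≡ 1 (mod 20) is r = 1, so k ≡ 1 (mod 20).

Forward direction. Suppose k ≡ 1 mod 20. Write k = 20j + 1. Then (20j + 1)³ = 8000j³ + 1200j² + 60j + 1 = 20(400j³ + 60j² + 3j) + 1, so k³ ≡ 1 (mod 20).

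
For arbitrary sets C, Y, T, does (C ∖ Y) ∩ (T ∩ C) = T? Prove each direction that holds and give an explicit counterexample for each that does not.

(⟹) Let x ∈ (C ∖ Y) ∩ (T ∩ C). Then x ∈ C ∩ T and x ∉ Y, from which x ∈ T.

(⟸) This inclusion fails. Take C = ∅, Y = ∅, T = {1}; then 1 ∈ T but 1 ∉ (C ∖ Y) ∩ (T ∩ C).

Only the forward inclusion holds.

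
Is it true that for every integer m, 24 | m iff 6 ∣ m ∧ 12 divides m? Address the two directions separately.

Not equivalent: only (⇒) holds.

[⇒] If 24 ∣ m, write m = 24q. Since 24 = 4·6, m = 6·(4q), so 6 ∣ m; and since 24 = 2·12, m = 12·(2q), so 12 ∣ m.

[⇐] This fails: take m = 12. Both 6 ∣ 12 and 12 ∣ 12, yet 12 is not a multiple of 24 (since 12 = 0·24 + 12), so 24 ∤ 12.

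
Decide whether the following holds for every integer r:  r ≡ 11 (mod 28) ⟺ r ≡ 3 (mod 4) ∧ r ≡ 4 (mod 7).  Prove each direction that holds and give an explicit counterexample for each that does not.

Equivalent; both directions hold.

(←) If r ≡ 3 (mod 4) and r ≡ 4 (mod 7), then by the Chinese remainder theorem r ≡ 11 (mod 28). This is exactly r ≡ 11 (mod 28).

(→) Suppose r ≡ 11 (mod 28); write r = 28j + 11. Since 4 ∣ 28, reducing mod 4 gives r ≡ 11 ≡ 3 (mod 4); since 7 ∣ 28, reducing mod 7 gives r ≡ 11 ≡ 4 (mod 7).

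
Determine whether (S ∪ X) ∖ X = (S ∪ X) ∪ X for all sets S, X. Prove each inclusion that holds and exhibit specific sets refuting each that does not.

(⊆) Let x ∈ (S ∪ X) ∖ X. Then x ∈ S and x ∉ X, from which x ∈ (S ∪ X) ∪ X.

(⊇) This inclusion fails. Take S = ∅, X = {1}; then 1 ∈ (S ∪ X) ∪ X but 1 ∉ (S ∪ X) ∖ X.

(⊆) holds; (⊇) fails.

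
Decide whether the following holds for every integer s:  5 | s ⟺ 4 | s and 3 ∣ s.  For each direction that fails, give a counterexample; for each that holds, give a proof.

Forward direction. This fails: take s = 5. Certainly 5 ∣ 5, but 4 ∤ 5.

Converse. This fails: take s = 12. Both 4 ∣ 12 and 3 ∣ 12, yet 12 is not a multiple of 5 (since 12 = 2·5 + 2), so 5 ∤ 12.

Neither direction holds.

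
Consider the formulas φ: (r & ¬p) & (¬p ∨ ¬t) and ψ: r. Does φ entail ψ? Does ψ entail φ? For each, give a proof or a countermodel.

[⇒] Assume the antecedent. If t is true, the antecedent forces (t = T, p = F, r = T), and r holds there. If t is false, the antecedent forces (t = F, p = F, r = T), and r holds there. Either way r holds.

[⇐] This fails. Under t = F, p = T, r = T, the left side is false but the right side is true.

(⇒) holds; (⇐) fails.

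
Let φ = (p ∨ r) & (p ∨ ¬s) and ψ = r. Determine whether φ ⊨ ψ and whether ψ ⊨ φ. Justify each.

(⟹) This fails. Under r = F, s = F, p = T, the left side is true but the right side is false.

(⟸) This fails. Under r = T, s = T, p = F, the left side is false but the right side is true.

Neither direction holds.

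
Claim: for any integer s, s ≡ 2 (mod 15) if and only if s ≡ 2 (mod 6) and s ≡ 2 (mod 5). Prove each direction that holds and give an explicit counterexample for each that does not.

(⇒) fails; (⇐) holds.

Converse. If s ≡ 2 (mod 6) and s ≡ 2 (mod 5), then by the Chinese remainder theorem s ≡ 2 (mod 30). Since 2 ≡ 2 (mod 15) and 15 ∣ 30, we get s ≡ 2 (mod 15).

Forward direction. This fails: s = 17 gives 17 ≡ 2 (mod 15) but 17 ≡ 5 (mod 6), so the conjunction on the right does not hold.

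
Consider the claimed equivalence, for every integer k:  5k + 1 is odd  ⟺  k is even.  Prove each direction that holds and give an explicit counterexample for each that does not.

[⇒] Suppose 5k + 1 is odd. Since 5 is odd, 5k and k have the same parity, so 5k + 1 ≡ k + 1 (mod 2). As 1 is odd, 5k + 1 is odd exactly when k is even. Thus k is even.

[⇐] Conversely, suppose k is even; write k = 2j. Then 5k + 1 = 5·(2j) + 1 = 2·5j + 1, which is odd.

Both implications hold.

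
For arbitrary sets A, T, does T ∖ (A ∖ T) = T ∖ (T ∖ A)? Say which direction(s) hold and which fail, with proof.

The sets are not equal: only the reverse inclusion holds.

Forward inclusion. This inclusion fails. Take A = ∅, T = {1}; then 1 ∈ T ∖ (A ∖ T) but 1 ∉ T ∖ (T ∖ A).

Reverse inclusion. Let x ∈ T ∖ (T ∖ A). Then x ∈ A ∩ T, from which x ∈ T ∖ (A ∖ T).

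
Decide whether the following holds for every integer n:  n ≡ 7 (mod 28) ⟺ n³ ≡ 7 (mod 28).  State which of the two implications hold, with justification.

The biconditional holds.

(⟹) Suppose n ≡ 7 (mod 28). Write n = 28j + 7. Then (28j + 7)³ = 21952j³ + 16464j² + 4116j + 343 = 28(784j³ + 588j² + 147j + 12) + 7, so n³ ≡ 7 (mod 28).

(⟸) Conversely, suppose n³ ≡ 7 (mod 28). The only residue r in {0, …, 27} with r³ ≡ 7 (mod 28) is r = 7, so n ≡ 7 (mod 28).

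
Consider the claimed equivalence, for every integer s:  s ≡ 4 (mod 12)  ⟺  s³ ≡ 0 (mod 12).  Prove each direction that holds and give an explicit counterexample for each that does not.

Both directions fail.

Forward direction. This fails: take s = 4. Then 4 ≡ 4 (mod 12), but 4³ = 64 ≡ 4 (mod 12), not 0.

Converse. This fails: take s = 0. Then 0³ = 0 ≡ 0 (mod 12), yet 0 ≡ 0 (mod 12), not 4.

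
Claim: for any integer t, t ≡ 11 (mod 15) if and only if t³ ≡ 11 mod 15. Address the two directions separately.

Equivalent; both directions hold.

(⟹) Suppose t ≡ 11 (mod 15). Write t = 15j + 11. Then (15j + 11)³ = 3375j³ + 7425j² + 5445j + 1331 = 15(225j³ + 495j² + 363j + 88) + 11, so t³ ≡ 11 (mod 15).

(⟸) Conversely, suppose t³ ≡ 11 (mod 15). The only residue r in {0, …, 14} with r³ ≡ 11 (mod 15) is r = 11, so t ≡ 11 (mod 15).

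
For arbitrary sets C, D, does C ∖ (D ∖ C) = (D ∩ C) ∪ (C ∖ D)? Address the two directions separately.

(⊆) Let x ∈ C ∖ (D ∖ C). Then either x ∈ C and x ∉ D; or x ∈ C ∩ D. In each case x ∈ (D ∩ C) ∪ (C ∖ D), so C ∖ (D ∖ C) ⊆ (D ∩ C) ∪ (C ∖ D).

(⊇) Let x ∈ (D ∩ C) ∪ (C ∖ D). Then either x ∈ C and x ∉ D; or x ∈ C ∩ D. In each case x ∈ C ∖ (D ∖ C), so (D ∩ C) ∪ (C ∖ D) ⊆ C ∖ (D ∖ C).

Both inclusions hold.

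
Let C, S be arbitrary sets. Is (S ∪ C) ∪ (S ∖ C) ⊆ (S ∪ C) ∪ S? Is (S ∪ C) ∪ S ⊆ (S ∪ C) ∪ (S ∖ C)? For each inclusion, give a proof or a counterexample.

The two sets are equal.

(⊇) Let x ∈ (S ∪ C) ∪ S. Then either x ∈ C and x ∉ S; or x ∈ S and x ∉ C; or x ∈ C ∩ S. In each case x ∈ (S ∪ C) ∪ (S ∖ C), so (S ∪ C) ∪ S ⊆ (S ∪ C) ∪ (S ∖ C).

(⊆) Let x ∈ (S ∪ C) ∪ (S ∖ C). Then either x ∈ C and x ∉ S; or x ∈ S and x ∉ C; or x ∈ C ∩ S. In each case x ∈ (S ∪ C) ∪ S, so (S ∪ C) ∪ (S ∖ C) ⊆ (S ∪ C) ∪ S.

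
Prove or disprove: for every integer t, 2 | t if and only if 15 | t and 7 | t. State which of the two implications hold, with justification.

Neither implication holds.

(→) This fails: take t = 2. Certainly 2 ∣ 2, but 15 ∤ 2.

(←) This fails: take t = 105. Both 15 ∣ 105 and 7 ∣ 105, yet 105 is not a multiple of 2 (since 105 = 52·2 + 1), so 2 ∤ 105.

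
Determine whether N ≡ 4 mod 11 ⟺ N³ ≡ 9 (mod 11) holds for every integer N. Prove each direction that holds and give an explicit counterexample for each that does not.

The biconditional holds.

(⇐) Suppose N³ ≡ 9 (mod 11). The only residue r in {0, …, 10} with r³ ≡ 9 (mod 11) is r = 4, so N ≡ 4 (mod 11).

(⇒) Suppose N ≡ 4 mod 11. Write N = 11j + 4. Then (11j + 4)³ = 1331j³ + 1452j² + 528j + 64 = 11(121j³ + 132j² + 48j + 5) + 9, so N³ ≡ 9 (mod 11).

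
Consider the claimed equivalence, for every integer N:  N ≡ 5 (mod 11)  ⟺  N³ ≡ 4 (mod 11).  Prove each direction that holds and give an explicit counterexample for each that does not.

[⇐] Suppose N³ ≡ 4 (mod 11). The only residue r in {0, …, 10} with r³ ≡ 4 (mod 11) is r = 5, so N ≡ 5 (mod 11).

[⇒] Suppose N ≡ 5 (mod 11). Write N = 11j + 5. Then (11j + 5)³ = 1331j³ + 1815j² + 825j + 125 = 11(121j³ + 165j² + 75j + 11) + 4, so N³ ≡ 4 (mod 11).

Both directions hold; the statement is true.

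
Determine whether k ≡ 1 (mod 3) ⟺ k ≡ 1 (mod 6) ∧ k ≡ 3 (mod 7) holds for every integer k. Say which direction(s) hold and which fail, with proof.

[⇐] If k ≡ 1 (mod 6) and k ≡ 3 (mod 7), then by the Chinese remainder theorem k ≡ 31 (mod 42). Since 31 ≡ 1 (mod 3) and 3 ∣ 42, we get k ≡ 1 (mod 3).

[⇒] This fails: k = 1 gives 1 ≡ 1 (mod 3) but 1 ≡ 1 (mod 7), so the conjunction on the right does not hold.

Only the converse holds.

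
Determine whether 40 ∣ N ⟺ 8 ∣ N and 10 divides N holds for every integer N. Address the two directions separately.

(←) Suppose 8 ∣ N and 10 ∣ N. Any common multiple of 8 and 10 is a multiple of their lcm; here lcm(8, 10) = 8·10/gcd(8, 10) = 80/2 = 40, so 40 ∣ N.

(→) If 40 ∣ N, write N = 40q. Since 40 = 5·8, N = 8·(5q), so 8 ∣ N; and since 40 = 4·10, N = 10·(4q), so 10 ∣ N.

Both directions hold.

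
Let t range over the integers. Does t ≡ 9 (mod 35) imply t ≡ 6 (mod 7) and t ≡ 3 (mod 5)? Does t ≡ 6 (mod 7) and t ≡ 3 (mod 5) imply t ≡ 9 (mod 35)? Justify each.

(⇒) fails and (⇐) fails.

(⟹) This fails: t = 9 gives 9 ≡ 9 (mod 35) but 9 ≡ 2 (mod 7), so the conjunction on the right does not hold.

(⟸) This fails: t = 13 satisfies both congruences on the right (13 ≡ 6 mod 7 and 13 ≡ 3 mod 5) yet 13 ≡ 13 (mod 35), not 9.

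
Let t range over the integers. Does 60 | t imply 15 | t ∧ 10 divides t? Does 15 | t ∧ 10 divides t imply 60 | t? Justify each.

The forward direction holds; the converse fails.

(⇒) If 60 ∣ t, write t = 60q. Since 60 = 4·15, t = 15·(4q), so 15 ∣ t; and since 60 = 6·10, t = 10·(6q), so 10 ∣ t.

(⇐) This fails: take t = 30. Both 15 ∣ 30 and 10 ∣ 30, yet 30 is not a multiple of 60 (since 30 = 0·60 + 30), so 60 ∤ 30.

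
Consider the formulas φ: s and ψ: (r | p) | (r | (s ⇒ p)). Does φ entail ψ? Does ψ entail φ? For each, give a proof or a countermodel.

(⇒) This fails. Under p = F, s = T, r = F, the left side is true but the right side is false.

(⇐) This fails. Under p = F, s = F, r = F, the left side is false but the right side is true.

Neither implication holds.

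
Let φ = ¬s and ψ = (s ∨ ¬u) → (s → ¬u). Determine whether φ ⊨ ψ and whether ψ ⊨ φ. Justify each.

Only the forward direction holds.

Converse. This fails. Under s = T, u = F, the left side is false but the right side is true.

Forward direction. Assume the antecedent. If s is true, the antecedent cannot hold. If s is false, (s ∨ ¬u) → (s → ¬u) reduces to true regardless of the other variables. Either way (s ∨ ¬u) → (s → ¬u) holds.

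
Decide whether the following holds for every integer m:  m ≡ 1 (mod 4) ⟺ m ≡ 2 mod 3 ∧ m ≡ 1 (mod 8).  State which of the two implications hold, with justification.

Not equivalent: only (⇐) holds.

(⇒) This fails: m = 1 gives 1 ≡ 1 (mod 4) but 1 ≡ 1 (mod 3), so the conjunction on the right does not hold.

(⇐) Conversely, if m ≡ 2 (mod 3) and m ≡ 1 (mod 8), then by the Chinese remainder theorem m ≡ 17 (mod 24). Since 17 ≡ 1 (mod 4) and 4 ∣ 24, we get m ≡ 1 (mod 4).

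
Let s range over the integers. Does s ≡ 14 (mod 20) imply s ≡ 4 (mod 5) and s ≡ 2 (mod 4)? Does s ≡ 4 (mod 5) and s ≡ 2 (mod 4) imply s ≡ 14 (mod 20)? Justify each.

(⟸) If s ≡ 4 (mod 5) and s ≡ 2 (mod 4), then by the Chinese remainder theorem s ≡ 14 (mod 20). This is exactly s ≡ 14 (mod 20).

(⟹) Suppose s ≡ 14 (mod 20); write s = 20j + 14. Since 5 ∣ 20, reducing mod 5 gives s ≡ 14 ≡ 4 (mod 5); since 4 ∣ 20, reducing mod 4 gives s ≡ 14 ≡ 2 (mod 4).

Equivalent; both directions hold.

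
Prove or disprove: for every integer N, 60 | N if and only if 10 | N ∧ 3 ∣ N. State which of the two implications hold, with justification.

Only the forward implication holds.

(⇒) If 60 ∣ N, write N = 60q. Since 60 = 6·10, N = 10·(6q), so 10 ∣ N; and since 60 = 20·3, N = 3·(20q), so 3 ∣ N.

(⇐) This fails: take N = 30. Both 10 ∣ 30 and 3 ∣ 30, yet 30 is not a multiple of 60 (since 30 = 0·60 + 30), so 60 ∤ 30.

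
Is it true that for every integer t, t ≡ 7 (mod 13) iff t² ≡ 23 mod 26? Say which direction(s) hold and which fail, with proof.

Both directions fail.

Forward direction. This fails: take t = 20. Then 20 ≡ 7 (mod 13), but 20² = 400 ≡ 10 (mod 26), not 23.

Converse. This fails: take t = 19. Then 19² = 361 ≡ 23 (mod 26), yet 19 ≡ 6 (mod 13), not 7.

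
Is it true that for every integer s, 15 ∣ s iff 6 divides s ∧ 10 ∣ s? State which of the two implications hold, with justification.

(⇒) This fails: take s = 15. Certainly 15 ∣ 15, but 6 ∤ 15.

(⇐) Suppose 6 ∣ s and 10 ∣ s. Any common multiple of 6 and 10 is a multiple of their lcm; here lcm(6, 10) = 6·10/gcd(6, 10) = 60/2 = 30, so 30 ∣ s. Since 15 ∣ 30, it follows that 15 ∣ s.

The forward direction fails; the converse holds.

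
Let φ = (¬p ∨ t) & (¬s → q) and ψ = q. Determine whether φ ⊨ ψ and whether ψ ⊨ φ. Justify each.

Both directions fail.

[⇒] This fails. Under q = F, p = F, t = F, s = T, the left side is true but the right side is false.

[⇐] This fails. Under q = T, p = T, t = F, s = F, the left side is false but the right side is true.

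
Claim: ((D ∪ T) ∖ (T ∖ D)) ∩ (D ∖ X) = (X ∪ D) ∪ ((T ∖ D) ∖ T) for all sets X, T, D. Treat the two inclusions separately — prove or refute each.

(⊆) holds; (⊇) fails.

Forward inclusion. Let x ∈ ((D ∪ T) ∖ (T ∖ D)) ∩ (D ∖ X). Then either x ∈ D and x ∉ X, T; or x ∈ T ∩ D and x ∉ X. In each case x ∈ (X ∪ D) ∪ ((T ∖ D) ∖ T), so ((D ∪ T) ∖ (T ∖ D)) ∩ (D ∖ X) ⊆ (X ∪ D) ∪ ((T ∖ D) ∖ T).

Reverse inclusion. This inclusion fails. Take X = {1}, T = ∅, D = ∅; then 1 ∈ (X ∪ D) ∪ ((T ∖ D) ∖ T) but 1 ∉ ((D ∪ T) ∖ (T ∖ D)) ∩ (D ∖ X).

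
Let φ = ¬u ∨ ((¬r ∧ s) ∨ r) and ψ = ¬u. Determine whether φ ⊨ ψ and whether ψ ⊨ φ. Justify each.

Forward direction. This fails. Under s = T, r = F, u = T, the left side is true but the right side is false.

Converse. Assume the antecedent. If s is true, ¬u ∨ ((¬r ∧ s) ∨ r) reduces to true regardless of the other variables. If s is false, the antecedent forces (s = F, r = F, u = F) or (s = F, r = T, u = F), and ¬u ∨ ((¬r ∧ s) ∨ r) holds there. Either way ¬u ∨ ((¬r ∧ s) ∨ r) holds.

The forward direction fails; the converse holds.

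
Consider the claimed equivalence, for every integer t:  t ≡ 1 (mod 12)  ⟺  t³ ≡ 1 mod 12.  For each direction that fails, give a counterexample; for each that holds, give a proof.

(⇒) Suppose t ≡ 1 (mod 12). Write t = 12j + 1. Then (12j + 1)³ = 1728j³ + 432j² + 36j + 1 = 12(144j³ + 36j² + 3j) + 1, so t³ ≡ 1 (mod 12).

(⇐) Conversely, suppose t³ ≡ 1 (mod 12). The only residue r in {0, …, 11} with r³ ≡ 1 (mod 12) is r = 1, so t ≡ 1 (mod 12).

The biconditional holds.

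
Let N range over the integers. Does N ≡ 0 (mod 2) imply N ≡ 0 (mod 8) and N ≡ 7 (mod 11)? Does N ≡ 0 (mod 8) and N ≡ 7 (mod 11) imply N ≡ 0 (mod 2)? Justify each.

(←) If N ≡ 0 (mod 8) and N ≡ 7 (mod 11), then by the Chinese remainder theorem N ≡ 40 (mod 88). Since 40 ≡ 0 (mod 2) and 2 ∣ 88, we get N ≡ 0 (mod 2).

(→) This fails: N = 0 gives 0 ≡ 0 (mod 2) but 0 ≡ 0 (mod 11), so the conjunction on the right does not hold.

The forward direction fails; the converse holds.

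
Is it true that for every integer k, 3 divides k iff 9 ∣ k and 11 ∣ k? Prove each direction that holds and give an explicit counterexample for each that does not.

Converse. Suppose 9 ∣ k and 11 ∣ k. Any common multiple of 9 and 11 is a multiple of their lcm; here gcd(9, 11) = 1, so lcm(9, 11) = 9·11 = 99, so 99 ∣ k. Since 3 ∣ 99, it follows that 3 ∣ k.

Forward direction. This fails: take k = 3. Certainly 3 ∣ 3, but 9 ∤ 3.

Only the converse holds.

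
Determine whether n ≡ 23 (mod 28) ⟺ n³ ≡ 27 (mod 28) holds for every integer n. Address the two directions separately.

Forward direction. This fails: take n = 23. Then 23 ≡ 23 (mod 28), but 23³ = 12167 ≡ 15 (mod 28), not 27.

Converse. This fails: take n = 3. Then 3³ = 27 ≡ 27 (mod 28), yet 3 ≡ 3 (mod 28), not 23.

Neither direction holds.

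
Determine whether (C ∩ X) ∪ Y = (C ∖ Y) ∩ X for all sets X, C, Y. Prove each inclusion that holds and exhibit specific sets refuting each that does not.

The sets are not equal: only the reverse inclusion holds.

(⊇) Let x ∈ (C ∖ Y) ∩ X. Then x ∈ X ∩ C and x ∉ Y, from which x ∈ (C ∩ X) ∪ Y.

(⊆) This inclusion fails. Take X = ∅, C = ∅, Y = {1}; then 1 ∈ (C ∩ X) ∪ Y but 1 ∉ (C ∖ Y) ∩ X.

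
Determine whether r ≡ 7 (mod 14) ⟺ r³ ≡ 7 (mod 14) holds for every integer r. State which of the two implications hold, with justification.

(→) Suppose r ≡ 7 (mod 14). Write r = 14j + 7. Then (14j + 7)³ = 2744j³ + 4116j² + 2058j + 343 = 14(196j³ + 294j² + 147j + 24) + 7, so r³ ≡ 7 (mod 14).

(←) Conversely, suppose r³ ≡ 7 (mod 14). The only residue r in {0, …, 13} with r³ ≡ 7 (mod 14) is r = 7, so r ≡ 7 (mod 14).

Both directions hold.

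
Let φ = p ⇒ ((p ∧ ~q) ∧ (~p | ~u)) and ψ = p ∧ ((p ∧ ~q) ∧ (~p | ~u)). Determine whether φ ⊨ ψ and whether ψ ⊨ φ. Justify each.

(⟹) This fails. Under q = F, p = F, u = F, the left side is true but the right side is false.

(⟸) Assume the antecedent. If q is true, the antecedent cannot hold. If q is false, the antecedent forces (q = F, p = T, u = F), and p ⇒ ((p ∧ ~q) ∧ (~p | ~u)) holds there. Either way p ⇒ ((p ∧ ~q) ∧ (~p | ~u)) holds.

The forward direction fails; the converse holds.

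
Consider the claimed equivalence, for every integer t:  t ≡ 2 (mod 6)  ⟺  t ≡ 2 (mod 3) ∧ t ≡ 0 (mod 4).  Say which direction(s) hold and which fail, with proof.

(⇒) fails; (⇐) holds.

(⇒) This fails: t = 2 gives 2 ≡ 2 (mod 6) but 2 ≡ 2 (mod 4), so the conjunction on the right does not hold.

(⇐) Conversely, if t ≡ 2 (mod 3) and t ≡ 0 (mod 4), then by the Chinese remainder theorem t ≡ 8 (mod 12). Since 8 ≡ 2 (mod 6) and 6 ∣ 12, we get t ≡ 2 (mod 6).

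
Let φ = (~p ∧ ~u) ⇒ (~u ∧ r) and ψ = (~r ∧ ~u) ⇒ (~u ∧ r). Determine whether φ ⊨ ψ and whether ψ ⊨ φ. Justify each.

(⟹) This fails. Under r = F, u = F, p = T, the left side is true but the right side is false.

(⟸) Assume the antecedent. If r is true, (~p ∧ ~u) ⇒ (~u ∧ r) reduces to true regardless of the other variables. If r is false, the antecedent forces (r = F, u = T, p = F) or (r = F, u = T, p = T), and (~p ∧ ~u) ⇒ (~u ∧ r) holds there. Either way (~p ∧ ~u) ⇒ (~u ∧ r) holds.

(⇒) fails; (⇐) holds.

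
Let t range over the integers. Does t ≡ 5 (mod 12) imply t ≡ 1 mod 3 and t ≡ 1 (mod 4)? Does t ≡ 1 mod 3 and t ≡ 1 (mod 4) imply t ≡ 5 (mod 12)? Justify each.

(⟹) This fails: t = 5 gives 5 ≡ 5 (mod 12) but 5 ≡ 2 (mod 3), so the conjunction on the right does not hold.

(⟸) This fails: t = 1 satisfies both congruences on the right (1 ≡ 1 mod 3 and 1 ≡ 1 mod 4) yet 1 ≡ 1 (mod 12), not 5.

Neither direction holds.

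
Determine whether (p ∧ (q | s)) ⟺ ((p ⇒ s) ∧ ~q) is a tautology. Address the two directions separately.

(→) This fails. Under q = T, s = F, p = T, the left side is true but the right side is false.

(←) This fails. Under q = F, s = F, p = F, the left side is false but the right side is true.

Neither implication holds.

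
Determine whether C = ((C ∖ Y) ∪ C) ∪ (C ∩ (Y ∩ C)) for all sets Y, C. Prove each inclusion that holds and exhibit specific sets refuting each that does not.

Both inclusions hold.

Reverse inclusion. Let x ∈ ((C ∖ Y) ∪ C) ∪ (C ∩ (Y ∩ C)). Then either x ∈ C and x ∉ Y; or x ∈ Y ∩ C. In each case x ∈ C, so ((C ∖ Y) ∪ C) ∪ (C ∩ (Y ∩ C)) ⊆ C.

Forward inclusion. Let x ∈ C. Then either x ∈ C and x ∉ Y; or x ∈ Y ∩ C. In each case x ∈ ((C ∖ Y) ∪ C) ∪ (C ∩ (Y ∩ C)), so C ⊆ ((C ∖ Y) ∪ C) ∪ (C ∩ (Y ∩ C)).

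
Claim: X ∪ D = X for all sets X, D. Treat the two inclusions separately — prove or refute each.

The sets are not equal: only the reverse inclusion holds.

Forward inclusion. This inclusion fails. Take X = ∅, D = {1}; then 1 ∈ X ∪ D but 1 ∉ X.

Reverse inclusion. Let x ∈ X. Then either x ∈ X and x ∉ D; or x ∈ X ∩ D. In each case x ∈ X ∪ D, so X ⊆ X ∪ D.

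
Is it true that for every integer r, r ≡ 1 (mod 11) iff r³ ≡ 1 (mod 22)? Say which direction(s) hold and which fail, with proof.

Only the reverse direction holds.

[⇒] This fails: take r = 12. Then 12 ≡ 1 (mod 11), but 12³ = 1728 ≡ 12 (mod 22), not 1.

[⇐] Conversely, the residues r modulo 22 with r³ ≡ 1 (mod 22) are exactly {1}, and each is ≡ 1 (mod 11).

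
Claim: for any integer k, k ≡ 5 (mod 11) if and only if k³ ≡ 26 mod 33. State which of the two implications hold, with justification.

Converse. The residues r modulo 33 with r³ ≡ 26 (mod 33) are exactly {5}, and each is ≡ 5 (mod 11).

Forward direction. This fails: take k = 16. Then 16 ≡ 5 (mod 11), but 16³ = 4096 ≡ 4 (mod 33), not 26.

(⇒) fails; (⇐) holds.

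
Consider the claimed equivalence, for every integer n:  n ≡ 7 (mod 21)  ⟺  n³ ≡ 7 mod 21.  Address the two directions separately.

Both directions hold.

(⟹) Suppose n ≡ 7 (mod 21). Write n = 21j + 7. Then (21j + 7)³ = 9261j³ + 9261j² + 3087j + 343 = 21(441j³ + 441j² + 147j + 16) + 7, so n³ ≡ 7 (mod 21).

(⟸) Conversely, suppose n³ ≡ 7 (mod 21). The only residue r in {0, …, 20} with r³ ≡ 7 (mod 21) is r = 7, so n ≡ 7 (mod 21).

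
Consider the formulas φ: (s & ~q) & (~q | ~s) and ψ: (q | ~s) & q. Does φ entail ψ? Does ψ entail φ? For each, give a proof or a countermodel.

(⇒) This fails. Under q = F, s = T, the left side is true but the right side is false.

(⇐) This fails. Under q = T, s = F, the left side is false but the right side is true.

(⇒) fails and (⇐) fails.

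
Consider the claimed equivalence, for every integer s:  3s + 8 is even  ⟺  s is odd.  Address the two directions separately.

Neither implication holds.

Forward direction. This fails: s = 0 gives 3s + 8 = 8, which is even, but 0 is even, not odd.

Converse. This also fails: s = 5 is odd, but 3s + 8 = 23 is odd, not even.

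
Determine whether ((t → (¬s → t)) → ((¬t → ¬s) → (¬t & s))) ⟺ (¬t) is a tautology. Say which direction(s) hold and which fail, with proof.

(→) Assume the antecedent. If t is true, the antecedent cannot hold. If t is false, ¬t reduces to true regardless of the other variables. Either way ¬t holds.

(←) This fails. Under t = F, s = F, the left side is false but the right side is true.

Only the forward implication holds.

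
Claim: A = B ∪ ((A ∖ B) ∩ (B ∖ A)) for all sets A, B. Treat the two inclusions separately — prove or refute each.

Forward inclusion. This inclusion fails. Take A = {1}, B = ∅; then 1 ∈ A but 1 ∉ B ∪ ((A ∖ B) ∩ (B ∖ A)).

Reverse inclusion. This inclusion fails. Take A = ∅, B = {1}; then 1 ∈ B ∪ ((A ∖ B) ∩ (B ∖ A)) but 1 ∉ A.

Both inclusions fail.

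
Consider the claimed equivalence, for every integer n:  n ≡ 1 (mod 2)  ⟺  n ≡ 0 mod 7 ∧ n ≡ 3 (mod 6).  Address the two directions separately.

Converse. If n ≡ 0 (mod 7) and n ≡ 3 (mod 6), then by the Chinese remainder theorem n ≡ 21 (mod 42). Since 21 ≡ 1 (mod 2) and 2 ∣ 42, we get n ≡ 1 (mod 2).

Forward direction. This fails: n = 1 gives 1 ≡ 1 (mod 2) but 1 ≡ 1 (mod 7), so the conjunction on the right does not hold.

Only the converse holds.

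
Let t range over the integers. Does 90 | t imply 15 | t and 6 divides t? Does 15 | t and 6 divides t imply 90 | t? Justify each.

(←) This fails: take t = 30. Both 15 ∣ 30 and 6 ∣ 30, yet 30 is not a multiple of 90 (since 30 = 0·90 + 30), so 90 ∤ 30.

(→) If 90 ∣ t, write t = 90q. Since 90 = 6·15, t = 15·(6q), so 15 ∣ t; and since 90 = 15·6, t = 6·(15q), so 6 ∣ t.

Not equivalent: only (⇒) holds.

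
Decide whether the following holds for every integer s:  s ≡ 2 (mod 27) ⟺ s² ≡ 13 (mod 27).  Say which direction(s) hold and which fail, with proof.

(⇒) fails and (⇐) fails.

(→) This fails: take s = 2. Then 2 ≡ 2 (mod 27), but 2² = 4 ≡ 4 (mod 27), not 13.

(←) This fails: take s = 11. Then 11² = 121 ≡ 13 (mod 27), yet 11 ≡ 11 (mod 27), not 2.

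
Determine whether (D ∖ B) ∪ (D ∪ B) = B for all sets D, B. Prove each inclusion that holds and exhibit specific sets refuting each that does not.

Reverse inclusion. Let x ∈ B. Then either x ∈ B and x ∉ D; or x ∈ D ∩ B. In each case x ∈ (D ∖ B) ∪ (D ∪ B), so B ⊆ (D ∖ B) ∪ (D ∪ B).

Forward inclusion. This inclusion fails. Take D = {1}, B = ∅; then 1 ∈ (D ∖ B) ∪ (D ∪ B) but 1 ∉ B.

Only the reverse inclusion holds.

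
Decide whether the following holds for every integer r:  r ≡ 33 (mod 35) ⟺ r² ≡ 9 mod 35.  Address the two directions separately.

(⟹) This fails: take r = 33. Then 33 ≡ 33 (mod 35), but 33² = 1089 ≡ 4 (mod 35), not 9.

(⟸) This fails: take r = 3. Then 3² = 9 ≡ 9 (mod 35), yet 3 ≡ 3 (mod 35), not 33.

Both directions fail.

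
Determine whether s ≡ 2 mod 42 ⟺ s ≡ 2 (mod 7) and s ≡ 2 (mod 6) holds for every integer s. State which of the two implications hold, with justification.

Equivalent; both directions hold.

(⇐) If s ≡ 2 (mod 7) and s ≡ 2 (mod 6), then by the Chinese remainder theorem s ≡ 2 (mod 42). This is exactly s ≡ 2 (mod 42).

(⇒) Suppose s ≡ 2 (mod 42); write s = 42j + 2. Since 7 ∣ 42, reducing mod 7 gives s ≡ 2 (mod 7); since 6 ∣ 42, reducing mod 6 gives s ≡ 2 (mod 6).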